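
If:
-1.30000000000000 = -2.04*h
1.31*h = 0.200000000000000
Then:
No Solution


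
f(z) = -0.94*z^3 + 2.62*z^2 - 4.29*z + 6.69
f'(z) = -2.82*z^2 + 5.24*z - 4.29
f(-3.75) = 109.19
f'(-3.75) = -63.60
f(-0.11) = 7.19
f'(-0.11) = -4.90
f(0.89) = 4.28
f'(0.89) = -1.86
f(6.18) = -141.63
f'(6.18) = -79.61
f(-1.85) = 29.55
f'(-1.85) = -23.64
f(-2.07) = 35.13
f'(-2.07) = -27.22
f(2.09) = 0.59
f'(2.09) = -5.66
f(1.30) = 3.48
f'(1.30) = -2.24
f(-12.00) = 2059.77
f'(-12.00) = -473.25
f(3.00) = -7.98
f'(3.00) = -13.95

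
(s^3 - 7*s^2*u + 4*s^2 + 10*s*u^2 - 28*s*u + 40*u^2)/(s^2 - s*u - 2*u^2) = (s^2 - 5*s*u + 4*s - 20*u)/(s + u)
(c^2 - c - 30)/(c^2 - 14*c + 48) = (c + 5)/(c - 8)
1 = 1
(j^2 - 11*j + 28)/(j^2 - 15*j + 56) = (j - 4)/(j - 8)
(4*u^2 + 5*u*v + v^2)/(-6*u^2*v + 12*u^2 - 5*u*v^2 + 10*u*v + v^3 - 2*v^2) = (-4*u - v)/(6*u*v - 12*u - v^2 + 2*v)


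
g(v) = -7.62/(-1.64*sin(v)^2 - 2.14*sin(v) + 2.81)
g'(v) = -7.62*(3.28*sin(v)*cos(v) + 2.14*cos(v))/(-1.64*sin(v)^2 - 2.14*sin(v) + 2.81)^2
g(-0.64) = -2.18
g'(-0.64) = -0.09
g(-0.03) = -2.65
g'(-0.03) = -1.88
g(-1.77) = -2.29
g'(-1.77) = -0.15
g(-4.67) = 7.90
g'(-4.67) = 1.88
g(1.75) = 8.62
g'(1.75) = 9.34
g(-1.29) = -2.27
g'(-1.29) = 0.19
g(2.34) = -17.89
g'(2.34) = 131.37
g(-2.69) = -2.22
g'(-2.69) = 0.41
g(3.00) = -3.08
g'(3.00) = 3.20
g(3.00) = -3.08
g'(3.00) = 3.20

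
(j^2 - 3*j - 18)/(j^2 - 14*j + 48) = (j + 3)/(j - 8)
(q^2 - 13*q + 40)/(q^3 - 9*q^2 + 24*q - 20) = (q - 8)/(q^2 - 4*q + 4)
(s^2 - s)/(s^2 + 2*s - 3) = s/(s + 3)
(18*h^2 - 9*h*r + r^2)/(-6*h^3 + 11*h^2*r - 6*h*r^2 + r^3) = (-6*h + r)/(2*h^2 - 3*h*r + r^2)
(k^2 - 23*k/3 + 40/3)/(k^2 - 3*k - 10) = (k - 8/3)/(k + 2)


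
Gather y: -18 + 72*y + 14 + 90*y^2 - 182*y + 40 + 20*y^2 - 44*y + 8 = 110*y^2 - 154*y + 44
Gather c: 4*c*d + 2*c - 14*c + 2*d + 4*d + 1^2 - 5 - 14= c*(4*d - 12) + 6*d - 18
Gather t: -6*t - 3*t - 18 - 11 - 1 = -9*t - 30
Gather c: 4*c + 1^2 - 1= 4*c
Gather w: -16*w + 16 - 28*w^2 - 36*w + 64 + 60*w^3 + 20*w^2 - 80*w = 60*w^3 - 8*w^2 - 132*w + 80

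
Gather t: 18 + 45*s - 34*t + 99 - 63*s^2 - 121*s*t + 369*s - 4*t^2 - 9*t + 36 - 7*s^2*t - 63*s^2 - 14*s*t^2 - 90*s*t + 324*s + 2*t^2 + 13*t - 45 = -126*s^2 + 738*s + t^2*(-14*s - 2) + t*(-7*s^2 - 211*s - 30) + 108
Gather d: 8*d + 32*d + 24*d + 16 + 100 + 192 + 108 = 64*d + 416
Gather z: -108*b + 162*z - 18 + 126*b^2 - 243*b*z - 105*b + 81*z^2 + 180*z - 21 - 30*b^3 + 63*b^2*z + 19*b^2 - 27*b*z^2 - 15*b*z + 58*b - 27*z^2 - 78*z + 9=-30*b^3 + 145*b^2 - 155*b + z^2*(54 - 27*b) + z*(63*b^2 - 258*b + 264) - 30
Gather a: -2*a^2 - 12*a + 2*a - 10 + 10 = -2*a^2 - 10*a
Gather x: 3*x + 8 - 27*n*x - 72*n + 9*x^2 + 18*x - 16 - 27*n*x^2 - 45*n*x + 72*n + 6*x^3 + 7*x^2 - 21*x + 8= -72*n*x + 6*x^3 + x^2*(16 - 27*n)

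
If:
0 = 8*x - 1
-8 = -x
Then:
No Solution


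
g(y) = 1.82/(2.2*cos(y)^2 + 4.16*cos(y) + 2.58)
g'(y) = 1.82*(4.4*sin(y)*cos(y) + 4.16*sin(y))/(2.2*cos(y)^2 + 4.16*cos(y) + 2.58)^2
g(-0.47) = 0.23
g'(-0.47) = -0.10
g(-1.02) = 0.34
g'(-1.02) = -0.35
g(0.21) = 0.21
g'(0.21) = 0.04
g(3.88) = 2.58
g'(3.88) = -2.22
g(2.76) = 2.96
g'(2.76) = 0.14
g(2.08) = 1.69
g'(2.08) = 2.77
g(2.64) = 2.92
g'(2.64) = 0.68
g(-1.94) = 1.33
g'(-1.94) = -2.34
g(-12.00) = 0.24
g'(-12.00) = 0.13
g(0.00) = 0.20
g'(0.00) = 0.00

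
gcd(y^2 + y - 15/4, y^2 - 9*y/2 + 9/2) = y - 3/2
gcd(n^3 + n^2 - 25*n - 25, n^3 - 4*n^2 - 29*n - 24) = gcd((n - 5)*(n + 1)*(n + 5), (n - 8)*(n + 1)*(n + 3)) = n + 1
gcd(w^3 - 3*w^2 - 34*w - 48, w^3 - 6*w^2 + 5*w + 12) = 1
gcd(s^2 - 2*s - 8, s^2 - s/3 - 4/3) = 1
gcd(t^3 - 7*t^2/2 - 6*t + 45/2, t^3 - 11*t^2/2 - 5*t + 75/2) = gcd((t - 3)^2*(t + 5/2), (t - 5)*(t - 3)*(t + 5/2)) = t^2 - t/2 - 15/2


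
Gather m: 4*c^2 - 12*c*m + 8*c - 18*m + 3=4*c^2 + 8*c + m*(-12*c - 18) + 3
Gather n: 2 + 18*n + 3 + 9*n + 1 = 27*n + 6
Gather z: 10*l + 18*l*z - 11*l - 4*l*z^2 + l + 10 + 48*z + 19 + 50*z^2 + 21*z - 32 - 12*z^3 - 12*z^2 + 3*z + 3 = -12*z^3 + z^2*(38 - 4*l) + z*(18*l + 72)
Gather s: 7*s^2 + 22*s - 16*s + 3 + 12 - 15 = 7*s^2 + 6*s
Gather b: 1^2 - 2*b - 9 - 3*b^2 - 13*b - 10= -3*b^2 - 15*b - 18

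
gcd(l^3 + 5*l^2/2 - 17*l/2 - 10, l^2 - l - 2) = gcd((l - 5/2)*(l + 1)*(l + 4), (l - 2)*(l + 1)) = l + 1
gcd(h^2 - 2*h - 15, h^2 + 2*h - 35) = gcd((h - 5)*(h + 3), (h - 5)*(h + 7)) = h - 5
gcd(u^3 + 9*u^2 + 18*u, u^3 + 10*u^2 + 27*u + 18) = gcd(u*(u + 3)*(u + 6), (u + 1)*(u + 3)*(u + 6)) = u^2 + 9*u + 18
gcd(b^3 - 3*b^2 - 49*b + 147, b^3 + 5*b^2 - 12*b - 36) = b - 3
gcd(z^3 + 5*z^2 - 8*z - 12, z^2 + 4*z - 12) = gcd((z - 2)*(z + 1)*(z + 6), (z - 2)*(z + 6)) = z^2 + 4*z - 12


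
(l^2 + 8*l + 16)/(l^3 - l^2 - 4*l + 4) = (l^2 + 8*l + 16)/(l^3 - l^2 - 4*l + 4)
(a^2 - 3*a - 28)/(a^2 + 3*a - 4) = (a - 7)/(a - 1)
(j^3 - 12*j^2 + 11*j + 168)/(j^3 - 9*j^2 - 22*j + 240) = (j^2 - 4*j - 21)/(j^2 - j - 30)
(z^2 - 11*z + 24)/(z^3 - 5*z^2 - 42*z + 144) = 1/(z + 6)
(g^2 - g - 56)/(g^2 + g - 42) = (g - 8)/(g - 6)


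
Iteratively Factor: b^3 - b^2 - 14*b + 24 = (b + 4)*(b^2 - 5*b + 6) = (b - 3)*(b + 4)*(b - 2)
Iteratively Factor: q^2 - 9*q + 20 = (q - 4)*(q - 5)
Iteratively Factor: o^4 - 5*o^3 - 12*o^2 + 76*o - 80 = (o - 5)*(o^3 - 12*o + 16) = (o - 5)*(o - 2)*(o^2 + 2*o - 8) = (o - 5)*(o - 2)^2*(o + 4)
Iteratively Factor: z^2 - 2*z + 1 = (z - 1)*(z - 1)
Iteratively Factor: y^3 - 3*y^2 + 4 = (y - 2)*(y^2 - y - 2) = (y - 2)^2*(y + 1)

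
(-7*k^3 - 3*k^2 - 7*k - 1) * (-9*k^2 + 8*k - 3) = 63*k^5 - 29*k^4 + 60*k^3 - 38*k^2 + 13*k + 3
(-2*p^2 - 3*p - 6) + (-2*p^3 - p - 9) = -2*p^3 - 2*p^2 - 4*p - 15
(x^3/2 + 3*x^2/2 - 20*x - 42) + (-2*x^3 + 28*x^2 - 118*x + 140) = -3*x^3/2 + 59*x^2/2 - 138*x + 98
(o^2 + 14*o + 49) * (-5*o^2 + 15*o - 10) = -5*o^4 - 55*o^3 - 45*o^2 + 595*o - 490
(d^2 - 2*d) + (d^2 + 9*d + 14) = 2*d^2 + 7*d + 14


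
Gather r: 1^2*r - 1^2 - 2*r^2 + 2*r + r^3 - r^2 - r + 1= r^3 - 3*r^2 + 2*r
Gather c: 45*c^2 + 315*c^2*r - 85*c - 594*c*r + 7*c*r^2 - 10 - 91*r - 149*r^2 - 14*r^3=c^2*(315*r + 45) + c*(7*r^2 - 594*r - 85) - 14*r^3 - 149*r^2 - 91*r - 10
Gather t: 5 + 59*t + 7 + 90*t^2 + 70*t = 90*t^2 + 129*t + 12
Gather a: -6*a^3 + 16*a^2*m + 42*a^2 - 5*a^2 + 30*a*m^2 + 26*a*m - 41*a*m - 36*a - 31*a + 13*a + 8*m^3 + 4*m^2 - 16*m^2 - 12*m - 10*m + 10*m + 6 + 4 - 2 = -6*a^3 + a^2*(16*m + 37) + a*(30*m^2 - 15*m - 54) + 8*m^3 - 12*m^2 - 12*m + 8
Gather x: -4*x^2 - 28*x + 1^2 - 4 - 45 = -4*x^2 - 28*x - 48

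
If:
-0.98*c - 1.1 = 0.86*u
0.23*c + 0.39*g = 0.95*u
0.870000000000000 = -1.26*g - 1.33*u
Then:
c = -0.83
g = -0.33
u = -0.34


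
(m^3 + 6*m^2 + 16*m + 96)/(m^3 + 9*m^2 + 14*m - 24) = (m^2 + 16)/(m^2 + 3*m - 4)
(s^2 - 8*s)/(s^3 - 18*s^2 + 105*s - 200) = s/(s^2 - 10*s + 25)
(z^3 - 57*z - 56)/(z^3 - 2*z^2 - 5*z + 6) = (z^3 - 57*z - 56)/(z^3 - 2*z^2 - 5*z + 6)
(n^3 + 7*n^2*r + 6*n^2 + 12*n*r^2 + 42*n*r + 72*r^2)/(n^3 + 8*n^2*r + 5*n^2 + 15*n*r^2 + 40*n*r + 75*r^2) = (n^2 + 4*n*r + 6*n + 24*r)/(n^2 + 5*n*r + 5*n + 25*r)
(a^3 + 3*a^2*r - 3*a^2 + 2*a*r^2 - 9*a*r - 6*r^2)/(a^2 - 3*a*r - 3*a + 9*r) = (-a^2 - 3*a*r - 2*r^2)/(-a + 3*r)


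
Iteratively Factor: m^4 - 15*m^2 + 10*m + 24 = (m - 2)*(m^3 + 2*m^2 - 11*m - 12) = (m - 3)*(m - 2)*(m^2 + 5*m + 4) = (m - 3)*(m - 2)*(m + 1)*(m + 4)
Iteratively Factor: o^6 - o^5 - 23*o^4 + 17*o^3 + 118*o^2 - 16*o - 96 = (o + 4)*(o^5 - 5*o^4 - 3*o^3 + 29*o^2 + 2*o - 24) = (o - 4)*(o + 4)*(o^4 - o^3 - 7*o^2 + o + 6) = (o - 4)*(o + 2)*(o + 4)*(o^3 - 3*o^2 - o + 3) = (o - 4)*(o - 3)*(o + 2)*(o + 4)*(o^2 - 1) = (o - 4)*(o - 3)*(o + 1)*(o + 2)*(o + 4)*(o - 1)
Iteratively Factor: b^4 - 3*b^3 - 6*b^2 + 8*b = (b - 1)*(b^3 - 2*b^2 - 8*b) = (b - 4)*(b - 1)*(b^2 + 2*b) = (b - 4)*(b - 1)*(b + 2)*(b)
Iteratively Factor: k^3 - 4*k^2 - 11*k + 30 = (k - 5)*(k^2 + k - 6) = (k - 5)*(k + 3)*(k - 2)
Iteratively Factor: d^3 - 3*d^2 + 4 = (d + 1)*(d^2 - 4*d + 4) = (d - 2)*(d + 1)*(d - 2)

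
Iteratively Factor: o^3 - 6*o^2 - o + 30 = (o - 5)*(o^2 - o - 6) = (o - 5)*(o - 3)*(o + 2)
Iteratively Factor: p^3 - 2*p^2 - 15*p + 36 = (p - 3)*(p^2 + p - 12) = (p - 3)^2*(p + 4)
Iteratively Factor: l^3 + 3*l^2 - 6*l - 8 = (l - 2)*(l^2 + 5*l + 4) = (l - 2)*(l + 1)*(l + 4)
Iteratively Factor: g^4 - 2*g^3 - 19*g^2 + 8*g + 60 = (g + 3)*(g^3 - 5*g^2 - 4*g + 20) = (g - 2)*(g + 3)*(g^2 - 3*g - 10) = (g - 5)*(g - 2)*(g + 3)*(g + 2)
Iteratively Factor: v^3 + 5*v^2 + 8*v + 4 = (v + 2)*(v^2 + 3*v + 2) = (v + 1)*(v + 2)*(v + 2)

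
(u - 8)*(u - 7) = u^2 - 15*u + 56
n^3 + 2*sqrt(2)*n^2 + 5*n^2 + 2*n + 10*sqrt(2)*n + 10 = (n + 5)*(n + sqrt(2))^2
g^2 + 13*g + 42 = (g + 6)*(g + 7)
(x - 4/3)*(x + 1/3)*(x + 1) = x^3 - 13*x/9 - 4/9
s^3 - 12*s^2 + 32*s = s*(s - 8)*(s - 4)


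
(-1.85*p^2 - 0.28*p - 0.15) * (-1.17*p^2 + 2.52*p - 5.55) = 2.1645*p^4 - 4.3344*p^3 + 9.7374*p^2 + 1.176*p + 0.8325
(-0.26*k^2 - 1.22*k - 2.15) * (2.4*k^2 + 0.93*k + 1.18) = -0.624*k^4 - 3.1698*k^3 - 6.6014*k^2 - 3.4391*k - 2.537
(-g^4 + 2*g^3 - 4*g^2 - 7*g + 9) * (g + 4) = -g^5 - 2*g^4 + 4*g^3 - 23*g^2 - 19*g + 36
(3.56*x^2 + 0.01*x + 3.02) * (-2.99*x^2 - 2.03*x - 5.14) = -10.6444*x^4 - 7.2567*x^3 - 27.3485*x^2 - 6.182*x - 15.5228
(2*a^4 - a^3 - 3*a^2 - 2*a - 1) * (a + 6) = 2*a^5 + 11*a^4 - 9*a^3 - 20*a^2 - 13*a - 6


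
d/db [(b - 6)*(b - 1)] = 2*b - 7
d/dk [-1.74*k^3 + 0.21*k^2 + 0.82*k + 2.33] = -5.22*k^2 + 0.42*k + 0.82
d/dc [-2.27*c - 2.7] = -2.27000000000000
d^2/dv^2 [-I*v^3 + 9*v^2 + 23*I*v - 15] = -6*I*v + 18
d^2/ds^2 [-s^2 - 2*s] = -2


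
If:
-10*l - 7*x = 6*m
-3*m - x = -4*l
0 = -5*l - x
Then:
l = 0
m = 0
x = 0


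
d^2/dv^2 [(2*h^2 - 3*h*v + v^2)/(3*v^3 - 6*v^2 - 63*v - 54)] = 2*((-(3*h - 2*v)*(-3*v^2 + 4*v + 21) - (3*v - 2)*(2*h^2 - 3*h*v + v^2))*(-v^3 + 2*v^2 + 21*v + 18) - (2*h^2 - 3*h*v + v^2)*(-3*v^2 + 4*v + 21)^2 - (-v^3 + 2*v^2 + 21*v + 18)^2)/(3*(-v^3 + 2*v^2 + 21*v + 18)^3)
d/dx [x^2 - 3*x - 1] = 2*x - 3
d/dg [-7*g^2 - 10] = -14*g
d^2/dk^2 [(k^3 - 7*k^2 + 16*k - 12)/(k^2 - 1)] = 2*(17*k^3 - 57*k^2 + 51*k - 19)/(k^6 - 3*k^4 + 3*k^2 - 1)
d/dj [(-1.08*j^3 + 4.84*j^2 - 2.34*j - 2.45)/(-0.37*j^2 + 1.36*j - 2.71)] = (0.3996*j^4 - 2.9376*j^3 + 14.497*j^2 - 28.0458*j + 9.6734)/(0.1369*j^4 - 1.0064*j^3 + 3.855*j^2 - 7.3712*j + 7.3441)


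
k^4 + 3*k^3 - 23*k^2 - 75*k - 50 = (k - 5)*(k + 1)*(k + 2)*(k + 5)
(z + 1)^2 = z^2 + 2*z + 1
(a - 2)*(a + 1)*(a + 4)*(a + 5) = a^4 + 8*a^3 + 9*a^2 - 38*a - 40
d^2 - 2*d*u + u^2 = (-d + u)^2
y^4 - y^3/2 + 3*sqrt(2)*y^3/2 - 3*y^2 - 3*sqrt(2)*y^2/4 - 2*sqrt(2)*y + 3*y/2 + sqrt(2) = (y - 1/2)*(y - sqrt(2))*(y + sqrt(2)/2)*(y + 2*sqrt(2))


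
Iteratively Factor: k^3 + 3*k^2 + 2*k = (k + 2)*(k^2 + k) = (k + 1)*(k + 2)*(k)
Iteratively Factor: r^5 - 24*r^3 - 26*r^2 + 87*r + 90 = (r + 1)*(r^4 - r^3 - 23*r^2 - 3*r + 90) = (r + 1)*(r + 3)*(r^3 - 4*r^2 - 11*r + 30) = (r - 5)*(r + 1)*(r + 3)*(r^2 + r - 6) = (r - 5)*(r - 2)*(r + 1)*(r + 3)*(r + 3)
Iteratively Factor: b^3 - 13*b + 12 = (b - 1)*(b^2 + b - 12) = (b - 1)*(b + 4)*(b - 3)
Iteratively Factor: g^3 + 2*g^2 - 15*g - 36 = (g + 3)*(g^2 - g - 12) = (g + 3)^2*(g - 4)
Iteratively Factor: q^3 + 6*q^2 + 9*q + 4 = (q + 4)*(q^2 + 2*q + 1) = (q + 1)*(q + 4)*(q + 1)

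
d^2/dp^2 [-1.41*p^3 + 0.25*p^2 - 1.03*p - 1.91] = 0.5 - 8.46*p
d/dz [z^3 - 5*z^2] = z*(3*z - 10)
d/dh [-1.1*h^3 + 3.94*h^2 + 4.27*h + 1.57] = -3.3*h^2 + 7.88*h + 4.27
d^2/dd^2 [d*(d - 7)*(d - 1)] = 6*d - 16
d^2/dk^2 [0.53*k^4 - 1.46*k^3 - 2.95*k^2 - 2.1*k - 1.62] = 6.36*k^2 - 8.76*k - 5.9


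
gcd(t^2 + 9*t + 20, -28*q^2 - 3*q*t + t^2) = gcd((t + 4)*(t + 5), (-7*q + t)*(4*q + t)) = 1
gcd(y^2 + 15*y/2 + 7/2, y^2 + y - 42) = y + 7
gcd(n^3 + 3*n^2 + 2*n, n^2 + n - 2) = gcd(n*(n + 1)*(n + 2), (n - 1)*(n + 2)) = n + 2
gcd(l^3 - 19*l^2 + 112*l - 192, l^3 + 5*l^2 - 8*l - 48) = l - 3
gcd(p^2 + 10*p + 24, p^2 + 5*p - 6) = p + 6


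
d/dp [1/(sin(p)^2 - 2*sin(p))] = 2*(1 - sin(p))*cos(p)/((sin(p) - 2)^2*sin(p)^2)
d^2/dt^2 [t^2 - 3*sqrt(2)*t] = 2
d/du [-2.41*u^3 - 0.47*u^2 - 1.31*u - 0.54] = -7.23*u^2 - 0.94*u - 1.31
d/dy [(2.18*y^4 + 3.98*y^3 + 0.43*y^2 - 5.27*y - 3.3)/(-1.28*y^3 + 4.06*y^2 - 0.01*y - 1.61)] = (-2.7904*y^6 + 17.7016*y^5 + 16.6438*y^4 - 27.61*y^3 - 10.5035*y^2 + 25.4114*y + 8.4517)/(1.6384*y^6 - 10.3936*y^5 + 16.5092*y^4 + 4.0404*y^3 - 13.0731*y^2 + 0.0322*y + 2.5921)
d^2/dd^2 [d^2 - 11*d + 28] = 2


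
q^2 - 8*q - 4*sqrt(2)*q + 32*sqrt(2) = (q - 8)*(q - 4*sqrt(2))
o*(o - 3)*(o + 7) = o^3 + 4*o^2 - 21*o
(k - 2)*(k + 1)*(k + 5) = k^3 + 4*k^2 - 7*k - 10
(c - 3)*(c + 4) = c^2 + c - 12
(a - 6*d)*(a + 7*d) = a^2 + a*d - 42*d^2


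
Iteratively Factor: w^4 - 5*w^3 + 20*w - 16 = (w - 4)*(w^3 - w^2 - 4*w + 4) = (w - 4)*(w + 2)*(w^2 - 3*w + 2) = (w - 4)*(w - 2)*(w + 2)*(w - 1)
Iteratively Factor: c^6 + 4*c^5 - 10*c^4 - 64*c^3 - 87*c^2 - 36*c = (c + 3)*(c^5 + c^4 - 13*c^3 - 25*c^2 - 12*c) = (c + 3)^2*(c^4 - 2*c^3 - 7*c^2 - 4*c) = c*(c + 3)^2*(c^3 - 2*c^2 - 7*c - 4) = c*(c - 4)*(c + 3)^2*(c^2 + 2*c + 1) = c*(c - 4)*(c + 1)*(c + 3)^2*(c + 1)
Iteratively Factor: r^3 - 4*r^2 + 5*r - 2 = (r - 2)*(r^2 - 2*r + 1) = (r - 2)*(r - 1)*(r - 1)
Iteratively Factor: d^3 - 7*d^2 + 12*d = (d - 4)*(d^2 - 3*d) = d*(d - 4)*(d - 3)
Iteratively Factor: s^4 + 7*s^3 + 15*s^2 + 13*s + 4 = (s + 4)*(s^3 + 3*s^2 + 3*s + 1) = (s + 1)*(s + 4)*(s^2 + 2*s + 1) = (s + 1)^2*(s + 4)*(s + 1)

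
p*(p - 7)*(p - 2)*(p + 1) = p^4 - 8*p^3 + 5*p^2 + 14*p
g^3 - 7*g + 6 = (g - 2)*(g - 1)*(g + 3)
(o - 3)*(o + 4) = o^2 + o - 12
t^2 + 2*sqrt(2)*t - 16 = (t - 2*sqrt(2))*(t + 4*sqrt(2))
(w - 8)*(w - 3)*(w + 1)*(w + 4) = w^4 - 6*w^3 - 27*w^2 + 76*w + 96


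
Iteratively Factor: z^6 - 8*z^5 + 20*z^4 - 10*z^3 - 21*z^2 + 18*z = (z - 3)*(z^5 - 5*z^4 + 5*z^3 + 5*z^2 - 6*z) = (z - 3)*(z - 1)*(z^4 - 4*z^3 + z^2 + 6*z) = z*(z - 3)*(z - 1)*(z^3 - 4*z^2 + z + 6) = z*(z - 3)^2*(z - 1)*(z^2 - z - 2) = z*(z - 3)^2*(z - 2)*(z - 1)*(z + 1)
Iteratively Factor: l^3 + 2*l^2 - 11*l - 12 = (l + 1)*(l^2 + l - 12) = (l + 1)*(l + 4)*(l - 3)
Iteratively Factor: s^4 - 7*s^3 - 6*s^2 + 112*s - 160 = (s - 4)*(s^3 - 3*s^2 - 18*s + 40) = (s - 4)*(s + 4)*(s^2 - 7*s + 10) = (s - 5)*(s - 4)*(s + 4)*(s - 2)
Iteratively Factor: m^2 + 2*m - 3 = (m - 1)*(m + 3)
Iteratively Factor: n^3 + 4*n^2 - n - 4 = (n + 4)*(n^2 - 1) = (n + 1)*(n + 4)*(n - 1)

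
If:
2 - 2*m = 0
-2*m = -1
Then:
No Solution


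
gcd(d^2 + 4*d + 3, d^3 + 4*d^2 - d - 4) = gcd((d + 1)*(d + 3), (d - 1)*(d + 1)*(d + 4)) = d + 1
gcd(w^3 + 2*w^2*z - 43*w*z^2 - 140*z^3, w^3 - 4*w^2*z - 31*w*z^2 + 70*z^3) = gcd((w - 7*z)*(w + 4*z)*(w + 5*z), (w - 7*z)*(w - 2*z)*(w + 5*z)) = -w^2 + 2*w*z + 35*z^2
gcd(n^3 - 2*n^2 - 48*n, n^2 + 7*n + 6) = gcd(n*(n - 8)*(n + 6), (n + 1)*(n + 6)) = n + 6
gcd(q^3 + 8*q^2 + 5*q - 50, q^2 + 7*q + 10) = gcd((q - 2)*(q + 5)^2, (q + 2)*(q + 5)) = q + 5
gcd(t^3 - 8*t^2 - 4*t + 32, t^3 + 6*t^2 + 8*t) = t + 2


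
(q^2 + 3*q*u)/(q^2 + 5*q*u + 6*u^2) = q/(q + 2*u)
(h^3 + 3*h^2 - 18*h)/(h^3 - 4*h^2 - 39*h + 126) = h/(h - 7)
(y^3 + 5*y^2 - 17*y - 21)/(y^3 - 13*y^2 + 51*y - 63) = (y^2 + 8*y + 7)/(y^2 - 10*y + 21)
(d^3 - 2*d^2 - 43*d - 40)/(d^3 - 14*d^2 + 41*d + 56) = (d + 5)/(d - 7)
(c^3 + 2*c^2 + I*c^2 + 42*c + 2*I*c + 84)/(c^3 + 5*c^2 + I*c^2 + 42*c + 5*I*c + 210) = (c + 2)/(c + 5)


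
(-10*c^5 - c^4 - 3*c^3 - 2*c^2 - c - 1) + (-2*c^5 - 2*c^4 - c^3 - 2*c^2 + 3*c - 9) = -12*c^5 - 3*c^4 - 4*c^3 - 4*c^2 + 2*c - 10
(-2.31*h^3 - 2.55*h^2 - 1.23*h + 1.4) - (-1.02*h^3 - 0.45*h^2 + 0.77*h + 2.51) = -1.29*h^3 - 2.1*h^2 - 2.0*h - 1.11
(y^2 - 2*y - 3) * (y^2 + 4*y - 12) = y^4 + 2*y^3 - 23*y^2 + 12*y + 36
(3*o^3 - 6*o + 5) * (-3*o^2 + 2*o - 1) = -9*o^5 + 6*o^4 + 15*o^3 - 27*o^2 + 16*o - 5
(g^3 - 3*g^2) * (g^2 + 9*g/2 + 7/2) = g^5 + 3*g^4/2 - 10*g^3 - 21*g^2/2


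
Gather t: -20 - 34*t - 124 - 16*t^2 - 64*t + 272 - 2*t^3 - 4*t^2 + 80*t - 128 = -2*t^3 - 20*t^2 - 18*t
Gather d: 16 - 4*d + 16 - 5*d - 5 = 27 - 9*d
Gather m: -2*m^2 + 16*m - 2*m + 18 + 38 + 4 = -2*m^2 + 14*m + 60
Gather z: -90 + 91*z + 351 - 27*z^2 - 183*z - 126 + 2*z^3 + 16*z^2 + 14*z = 2*z^3 - 11*z^2 - 78*z + 135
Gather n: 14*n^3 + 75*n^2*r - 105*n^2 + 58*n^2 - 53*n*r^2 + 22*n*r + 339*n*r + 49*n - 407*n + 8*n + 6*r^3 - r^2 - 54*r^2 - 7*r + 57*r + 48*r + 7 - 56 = 14*n^3 + n^2*(75*r - 47) + n*(-53*r^2 + 361*r - 350) + 6*r^3 - 55*r^2 + 98*r - 49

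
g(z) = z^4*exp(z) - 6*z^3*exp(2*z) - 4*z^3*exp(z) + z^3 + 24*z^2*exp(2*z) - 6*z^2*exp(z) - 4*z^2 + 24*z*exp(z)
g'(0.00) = 24.00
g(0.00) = 0.00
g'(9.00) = -386432158526.97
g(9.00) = -159526376690.46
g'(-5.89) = 152.69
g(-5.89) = -338.46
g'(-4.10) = 82.79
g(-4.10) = -129.99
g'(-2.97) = 46.62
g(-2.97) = -57.51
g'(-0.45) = 7.90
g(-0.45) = -6.11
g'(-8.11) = 263.12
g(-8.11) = -794.74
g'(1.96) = 5943.39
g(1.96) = 2423.32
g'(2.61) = 21221.06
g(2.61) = 10457.12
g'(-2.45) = 32.71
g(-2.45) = -36.98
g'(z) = z^4*exp(z) - 12*z^3*exp(2*z) + 30*z^2*exp(2*z) - 18*z^2*exp(z) + 3*z^2 + 48*z*exp(2*z) + 12*z*exp(z) - 8*z + 24*exp(z)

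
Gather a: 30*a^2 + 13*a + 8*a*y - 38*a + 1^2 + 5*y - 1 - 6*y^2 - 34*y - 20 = 30*a^2 + a*(8*y - 25) - 6*y^2 - 29*y - 20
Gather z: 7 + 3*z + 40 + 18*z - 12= 21*z + 35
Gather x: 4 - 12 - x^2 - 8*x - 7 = -x^2 - 8*x - 15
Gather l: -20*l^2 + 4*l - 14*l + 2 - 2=-20*l^2 - 10*l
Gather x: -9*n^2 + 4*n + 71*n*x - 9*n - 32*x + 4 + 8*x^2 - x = -9*n^2 - 5*n + 8*x^2 + x*(71*n - 33) + 4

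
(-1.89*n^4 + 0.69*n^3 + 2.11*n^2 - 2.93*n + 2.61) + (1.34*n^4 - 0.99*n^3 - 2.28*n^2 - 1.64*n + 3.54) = -0.55*n^4 - 0.3*n^3 - 0.17*n^2 - 4.57*n + 6.15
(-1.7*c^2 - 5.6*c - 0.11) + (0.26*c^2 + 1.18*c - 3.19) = -1.44*c^2 - 4.42*c - 3.3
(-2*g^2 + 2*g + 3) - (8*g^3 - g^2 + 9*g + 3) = -8*g^3 - g^2 - 7*g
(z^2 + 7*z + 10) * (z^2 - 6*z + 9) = z^4 + z^3 - 23*z^2 + 3*z + 90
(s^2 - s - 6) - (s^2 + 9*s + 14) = -10*s - 20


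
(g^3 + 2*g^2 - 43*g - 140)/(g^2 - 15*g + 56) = (g^2 + 9*g + 20)/(g - 8)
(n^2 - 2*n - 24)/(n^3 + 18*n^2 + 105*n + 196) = (n - 6)/(n^2 + 14*n + 49)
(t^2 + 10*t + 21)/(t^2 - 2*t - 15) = (t + 7)/(t - 5)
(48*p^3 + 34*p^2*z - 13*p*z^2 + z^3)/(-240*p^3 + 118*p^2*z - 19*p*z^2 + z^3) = (p + z)/(-5*p + z)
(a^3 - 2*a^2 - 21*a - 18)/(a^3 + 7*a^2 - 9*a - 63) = (a^2 - 5*a - 6)/(a^2 + 4*a - 21)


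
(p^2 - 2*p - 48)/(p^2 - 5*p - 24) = (p + 6)/(p + 3)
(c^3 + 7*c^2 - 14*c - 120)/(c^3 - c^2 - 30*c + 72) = (c + 5)/(c - 3)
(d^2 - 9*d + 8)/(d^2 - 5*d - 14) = (-d^2 + 9*d - 8)/(-d^2 + 5*d + 14)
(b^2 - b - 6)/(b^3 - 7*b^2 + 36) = 1/(b - 6)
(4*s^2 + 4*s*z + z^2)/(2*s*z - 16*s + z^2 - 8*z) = (2*s + z)/(z - 8)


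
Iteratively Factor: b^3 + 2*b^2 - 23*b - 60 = (b + 3)*(b^2 - b - 20) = (b - 5)*(b + 3)*(b + 4)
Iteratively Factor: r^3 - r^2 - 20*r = (r)*(r^2 - r - 20) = r*(r + 4)*(r - 5)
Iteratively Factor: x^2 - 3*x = (x)*(x - 3)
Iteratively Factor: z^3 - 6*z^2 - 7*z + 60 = (z - 5)*(z^2 - z - 12) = (z - 5)*(z - 4)*(z + 3)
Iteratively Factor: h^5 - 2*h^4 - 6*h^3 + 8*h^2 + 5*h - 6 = (h - 1)*(h^4 - h^3 - 7*h^2 + h + 6) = (h - 3)*(h - 1)*(h^3 + 2*h^2 - h - 2) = (h - 3)*(h - 1)*(h + 2)*(h^2 - 1) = (h - 3)*(h - 1)*(h + 1)*(h + 2)*(h - 1)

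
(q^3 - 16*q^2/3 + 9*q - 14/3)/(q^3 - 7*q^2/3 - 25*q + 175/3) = (q^2 - 3*q + 2)/(q^2 - 25)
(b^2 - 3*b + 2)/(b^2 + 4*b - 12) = (b - 1)/(b + 6)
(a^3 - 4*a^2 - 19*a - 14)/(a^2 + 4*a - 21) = (a^3 - 4*a^2 - 19*a - 14)/(a^2 + 4*a - 21)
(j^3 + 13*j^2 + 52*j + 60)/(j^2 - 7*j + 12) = (j^3 + 13*j^2 + 52*j + 60)/(j^2 - 7*j + 12)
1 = 1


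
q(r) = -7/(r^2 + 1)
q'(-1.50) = -1.99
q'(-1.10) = -3.15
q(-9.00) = -0.09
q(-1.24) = -2.76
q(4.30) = -0.36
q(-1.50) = -2.15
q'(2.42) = 0.72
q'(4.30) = 0.16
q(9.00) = -0.09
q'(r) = 14*r/(r^2 + 1)^2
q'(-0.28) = -3.37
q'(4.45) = 0.14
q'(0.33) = 3.76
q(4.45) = -0.34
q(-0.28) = -6.49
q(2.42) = -1.02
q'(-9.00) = -0.02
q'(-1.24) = -2.70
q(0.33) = -6.31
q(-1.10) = -3.17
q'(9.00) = 0.02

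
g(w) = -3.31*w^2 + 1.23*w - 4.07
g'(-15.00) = 100.53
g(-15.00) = -767.27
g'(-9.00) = 60.81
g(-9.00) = -283.25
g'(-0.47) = 4.34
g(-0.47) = -5.38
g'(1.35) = -7.71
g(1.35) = -8.44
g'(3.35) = -20.95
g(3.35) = -37.10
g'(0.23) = -0.29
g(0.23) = -3.96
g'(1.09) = -5.99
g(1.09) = -6.66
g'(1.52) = -8.83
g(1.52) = -9.85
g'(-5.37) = 36.78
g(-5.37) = -106.13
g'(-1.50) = 11.16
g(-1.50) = -13.36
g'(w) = 1.23 - 6.62*w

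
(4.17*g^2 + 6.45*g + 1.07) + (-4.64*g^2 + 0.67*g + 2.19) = -0.47*g^2 + 7.12*g + 3.26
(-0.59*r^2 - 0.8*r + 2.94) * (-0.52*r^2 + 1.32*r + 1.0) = 0.3068*r^4 - 0.3628*r^3 - 3.1748*r^2 + 3.0808*r + 2.94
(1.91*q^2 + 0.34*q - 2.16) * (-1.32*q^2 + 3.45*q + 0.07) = -2.5212*q^4 + 6.1407*q^3 + 4.1579*q^2 - 7.4282*q - 0.1512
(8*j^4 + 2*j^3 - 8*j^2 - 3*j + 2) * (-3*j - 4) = -24*j^5 - 38*j^4 + 16*j^3 + 41*j^2 + 6*j - 8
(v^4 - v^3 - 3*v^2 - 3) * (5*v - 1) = 5*v^5 - 6*v^4 - 14*v^3 + 3*v^2 - 15*v + 3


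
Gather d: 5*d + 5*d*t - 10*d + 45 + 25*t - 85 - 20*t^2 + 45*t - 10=d*(5*t - 5) - 20*t^2 + 70*t - 50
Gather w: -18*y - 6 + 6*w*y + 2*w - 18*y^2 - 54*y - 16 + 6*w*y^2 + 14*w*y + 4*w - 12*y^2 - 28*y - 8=w*(6*y^2 + 20*y + 6) - 30*y^2 - 100*y - 30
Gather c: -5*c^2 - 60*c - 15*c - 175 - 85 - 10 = -5*c^2 - 75*c - 270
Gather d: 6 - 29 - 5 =-28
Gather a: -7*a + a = -6*a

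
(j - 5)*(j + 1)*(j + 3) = j^3 - j^2 - 17*j - 15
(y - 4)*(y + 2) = y^2 - 2*y - 8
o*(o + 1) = o^2 + o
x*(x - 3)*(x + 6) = x^3 + 3*x^2 - 18*x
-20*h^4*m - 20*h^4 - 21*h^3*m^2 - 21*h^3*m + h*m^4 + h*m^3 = (-5*h + m)*(h + m)*(4*h + m)*(h*m + h)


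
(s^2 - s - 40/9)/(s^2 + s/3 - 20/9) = (3*s - 8)/(3*s - 4)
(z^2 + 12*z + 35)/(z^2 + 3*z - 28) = (z + 5)/(z - 4)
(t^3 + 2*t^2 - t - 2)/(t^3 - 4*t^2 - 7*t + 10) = (t + 1)/(t - 5)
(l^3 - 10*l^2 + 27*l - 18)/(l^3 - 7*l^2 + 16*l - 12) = (l^2 - 7*l + 6)/(l^2 - 4*l + 4)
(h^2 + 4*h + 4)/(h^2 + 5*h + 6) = (h + 2)/(h + 3)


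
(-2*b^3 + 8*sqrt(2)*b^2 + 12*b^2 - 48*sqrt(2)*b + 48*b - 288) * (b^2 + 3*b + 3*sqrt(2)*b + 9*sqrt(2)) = -2*b^5 + 2*sqrt(2)*b^4 + 6*b^4 - 6*sqrt(2)*b^3 + 132*b^3 - 288*b^2 + 108*sqrt(2)*b^2 - 1728*b - 432*sqrt(2)*b - 2592*sqrt(2)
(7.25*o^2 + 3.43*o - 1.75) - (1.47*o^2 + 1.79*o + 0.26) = 5.78*o^2 + 1.64*o - 2.01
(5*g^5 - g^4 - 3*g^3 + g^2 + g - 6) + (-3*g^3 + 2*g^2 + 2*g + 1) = 5*g^5 - g^4 - 6*g^3 + 3*g^2 + 3*g - 5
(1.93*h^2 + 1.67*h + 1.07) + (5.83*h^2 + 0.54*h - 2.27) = 7.76*h^2 + 2.21*h - 1.2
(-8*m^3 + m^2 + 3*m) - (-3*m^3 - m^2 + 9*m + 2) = -5*m^3 + 2*m^2 - 6*m - 2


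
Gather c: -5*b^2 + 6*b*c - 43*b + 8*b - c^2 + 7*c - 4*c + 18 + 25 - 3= -5*b^2 - 35*b - c^2 + c*(6*b + 3) + 40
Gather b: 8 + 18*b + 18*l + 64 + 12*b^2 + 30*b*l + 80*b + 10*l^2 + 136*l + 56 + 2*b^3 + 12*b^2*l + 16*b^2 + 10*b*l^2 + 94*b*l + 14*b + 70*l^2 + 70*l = 2*b^3 + b^2*(12*l + 28) + b*(10*l^2 + 124*l + 112) + 80*l^2 + 224*l + 128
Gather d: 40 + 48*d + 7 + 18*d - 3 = 66*d + 44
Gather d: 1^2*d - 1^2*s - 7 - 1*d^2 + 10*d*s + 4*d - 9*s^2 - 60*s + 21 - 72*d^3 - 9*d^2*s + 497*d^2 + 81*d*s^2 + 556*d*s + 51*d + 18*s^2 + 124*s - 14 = -72*d^3 + d^2*(496 - 9*s) + d*(81*s^2 + 566*s + 56) + 9*s^2 + 63*s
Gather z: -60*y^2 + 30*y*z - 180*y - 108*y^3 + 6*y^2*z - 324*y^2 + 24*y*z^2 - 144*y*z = -108*y^3 - 384*y^2 + 24*y*z^2 - 180*y + z*(6*y^2 - 114*y)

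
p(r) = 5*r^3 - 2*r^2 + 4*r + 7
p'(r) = 15*r^2 - 4*r + 4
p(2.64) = 95.62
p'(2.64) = 97.98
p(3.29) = 176.57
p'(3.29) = 153.20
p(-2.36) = -79.30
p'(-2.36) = 96.98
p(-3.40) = -226.24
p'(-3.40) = 191.00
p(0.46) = 8.90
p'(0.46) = 5.33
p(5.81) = 943.34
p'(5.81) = 487.10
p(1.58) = 28.05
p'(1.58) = 35.13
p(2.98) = 133.48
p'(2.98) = 125.29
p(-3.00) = -158.00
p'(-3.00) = 151.00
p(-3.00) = -158.00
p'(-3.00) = 151.00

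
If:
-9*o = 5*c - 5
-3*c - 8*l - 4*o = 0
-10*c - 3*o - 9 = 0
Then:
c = -32/25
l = -23/150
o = 19/15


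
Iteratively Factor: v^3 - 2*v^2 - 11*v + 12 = (v + 3)*(v^2 - 5*v + 4) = (v - 1)*(v + 3)*(v - 4)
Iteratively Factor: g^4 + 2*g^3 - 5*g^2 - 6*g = (g + 3)*(g^3 - g^2 - 2*g) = (g + 1)*(g + 3)*(g^2 - 2*g) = (g - 2)*(g + 1)*(g + 3)*(g)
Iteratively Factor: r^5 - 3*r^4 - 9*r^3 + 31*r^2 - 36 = (r - 3)*(r^4 - 9*r^2 + 4*r + 12) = (r - 3)*(r + 1)*(r^3 - r^2 - 8*r + 12) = (r - 3)*(r + 1)*(r + 3)*(r^2 - 4*r + 4) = (r - 3)*(r - 2)*(r + 1)*(r + 3)*(r - 2)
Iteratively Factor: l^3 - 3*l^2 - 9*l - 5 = (l - 5)*(l^2 + 2*l + 1) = (l - 5)*(l + 1)*(l + 1)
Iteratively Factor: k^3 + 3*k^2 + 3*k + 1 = (k + 1)*(k^2 + 2*k + 1) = (k + 1)^2*(k + 1)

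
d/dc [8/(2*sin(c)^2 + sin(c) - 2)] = -8*(4*sin(c) + 1)*cos(c)/(-sin(c) + cos(2*c) + 1)^2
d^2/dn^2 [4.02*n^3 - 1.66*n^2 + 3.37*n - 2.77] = 24.12*n - 3.32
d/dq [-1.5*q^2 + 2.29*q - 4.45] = 2.29 - 3.0*q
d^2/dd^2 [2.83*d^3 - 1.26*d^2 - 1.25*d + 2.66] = 16.98*d - 2.52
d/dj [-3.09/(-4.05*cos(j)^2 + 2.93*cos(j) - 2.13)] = (25.029*cos(j) - 9.0537)*sin(j)/(4.05*cos(j)^2 - 2.93*cos(j) + 2.13)^2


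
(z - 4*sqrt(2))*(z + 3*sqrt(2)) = z^2 - sqrt(2)*z - 24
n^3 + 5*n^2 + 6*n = n*(n + 2)*(n + 3)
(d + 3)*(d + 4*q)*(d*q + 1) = d^3*q + 4*d^2*q^2 + 3*d^2*q + d^2 + 12*d*q^2 + 4*d*q + 3*d + 12*q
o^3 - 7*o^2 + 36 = (o - 6)*(o - 3)*(o + 2)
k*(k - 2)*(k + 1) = k^3 - k^2 - 2*k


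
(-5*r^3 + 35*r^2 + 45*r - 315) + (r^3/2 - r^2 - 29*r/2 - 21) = -9*r^3/2 + 34*r^2 + 61*r/2 - 336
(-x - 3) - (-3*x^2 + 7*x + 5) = 3*x^2 - 8*x - 8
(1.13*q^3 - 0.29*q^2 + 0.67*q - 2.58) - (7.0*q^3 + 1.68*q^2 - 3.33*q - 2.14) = -5.87*q^3 - 1.97*q^2 + 4.0*q - 0.44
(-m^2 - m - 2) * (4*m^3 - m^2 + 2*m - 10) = -4*m^5 - 3*m^4 - 9*m^3 + 10*m^2 + 6*m + 20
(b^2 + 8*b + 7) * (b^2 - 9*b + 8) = b^4 - b^3 - 57*b^2 + b + 56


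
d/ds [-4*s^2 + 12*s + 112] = 12 - 8*s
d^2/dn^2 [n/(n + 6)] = -12/(n + 6)^3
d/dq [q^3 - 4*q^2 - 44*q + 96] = 3*q^2 - 8*q - 44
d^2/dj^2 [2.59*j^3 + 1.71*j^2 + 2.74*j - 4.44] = 15.54*j + 3.42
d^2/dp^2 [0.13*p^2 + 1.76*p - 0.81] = 0.260000000000000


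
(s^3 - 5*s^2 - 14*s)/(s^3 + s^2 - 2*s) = (s - 7)/(s - 1)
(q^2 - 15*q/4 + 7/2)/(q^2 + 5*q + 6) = (4*q^2 - 15*q + 14)/(4*(q^2 + 5*q + 6))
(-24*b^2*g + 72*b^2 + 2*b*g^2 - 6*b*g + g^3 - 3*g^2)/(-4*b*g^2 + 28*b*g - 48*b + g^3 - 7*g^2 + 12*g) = (6*b + g)/(g - 4)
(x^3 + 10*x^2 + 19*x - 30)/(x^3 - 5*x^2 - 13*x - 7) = (-x^3 - 10*x^2 - 19*x + 30)/(-x^3 + 5*x^2 + 13*x + 7)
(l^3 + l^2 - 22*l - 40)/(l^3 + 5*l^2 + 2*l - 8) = (l - 5)/(l - 1)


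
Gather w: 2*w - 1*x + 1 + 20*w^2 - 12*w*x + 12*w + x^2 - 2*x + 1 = 20*w^2 + w*(14 - 12*x) + x^2 - 3*x + 2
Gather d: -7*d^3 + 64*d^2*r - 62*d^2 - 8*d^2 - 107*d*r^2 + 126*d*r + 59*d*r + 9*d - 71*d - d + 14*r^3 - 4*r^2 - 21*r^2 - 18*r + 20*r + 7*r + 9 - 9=-7*d^3 + d^2*(64*r - 70) + d*(-107*r^2 + 185*r - 63) + 14*r^3 - 25*r^2 + 9*r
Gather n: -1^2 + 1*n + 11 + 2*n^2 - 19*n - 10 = 2*n^2 - 18*n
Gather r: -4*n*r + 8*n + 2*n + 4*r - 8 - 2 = 10*n + r*(4 - 4*n) - 10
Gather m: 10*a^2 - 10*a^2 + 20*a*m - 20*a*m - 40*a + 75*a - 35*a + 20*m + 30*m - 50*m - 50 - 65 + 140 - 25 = 0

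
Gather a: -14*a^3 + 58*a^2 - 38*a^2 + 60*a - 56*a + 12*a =-14*a^3 + 20*a^2 + 16*a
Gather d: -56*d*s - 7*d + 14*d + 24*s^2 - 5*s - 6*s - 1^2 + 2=d*(7 - 56*s) + 24*s^2 - 11*s + 1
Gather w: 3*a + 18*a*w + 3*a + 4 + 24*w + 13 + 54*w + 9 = 6*a + w*(18*a + 78) + 26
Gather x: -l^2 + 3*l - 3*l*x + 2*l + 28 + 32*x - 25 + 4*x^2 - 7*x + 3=-l^2 + 5*l + 4*x^2 + x*(25 - 3*l) + 6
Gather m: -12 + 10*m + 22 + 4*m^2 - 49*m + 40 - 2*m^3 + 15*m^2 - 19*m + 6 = -2*m^3 + 19*m^2 - 58*m + 56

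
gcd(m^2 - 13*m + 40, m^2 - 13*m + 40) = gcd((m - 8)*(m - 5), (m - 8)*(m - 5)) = m^2 - 13*m + 40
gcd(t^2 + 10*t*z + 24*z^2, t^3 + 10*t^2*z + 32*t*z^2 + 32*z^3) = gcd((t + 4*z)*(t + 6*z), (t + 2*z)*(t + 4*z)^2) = t + 4*z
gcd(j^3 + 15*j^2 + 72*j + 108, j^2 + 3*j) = j + 3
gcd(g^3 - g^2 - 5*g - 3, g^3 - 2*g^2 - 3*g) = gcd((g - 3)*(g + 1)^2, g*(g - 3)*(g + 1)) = g^2 - 2*g - 3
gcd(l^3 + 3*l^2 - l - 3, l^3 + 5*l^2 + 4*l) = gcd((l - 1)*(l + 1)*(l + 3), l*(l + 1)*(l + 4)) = l + 1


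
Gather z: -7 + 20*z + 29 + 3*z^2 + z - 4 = 3*z^2 + 21*z + 18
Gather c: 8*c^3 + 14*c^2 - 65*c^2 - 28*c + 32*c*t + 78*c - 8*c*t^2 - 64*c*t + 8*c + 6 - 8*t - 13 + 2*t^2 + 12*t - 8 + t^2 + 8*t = 8*c^3 - 51*c^2 + c*(-8*t^2 - 32*t + 58) + 3*t^2 + 12*t - 15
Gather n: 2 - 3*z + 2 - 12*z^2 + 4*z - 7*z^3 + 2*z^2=-7*z^3 - 10*z^2 + z + 4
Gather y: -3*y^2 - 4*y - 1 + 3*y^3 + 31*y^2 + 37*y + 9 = 3*y^3 + 28*y^2 + 33*y + 8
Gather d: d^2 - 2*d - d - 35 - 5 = d^2 - 3*d - 40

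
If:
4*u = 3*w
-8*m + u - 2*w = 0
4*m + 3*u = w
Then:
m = 0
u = 0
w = 0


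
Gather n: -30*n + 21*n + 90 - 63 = 27 - 9*n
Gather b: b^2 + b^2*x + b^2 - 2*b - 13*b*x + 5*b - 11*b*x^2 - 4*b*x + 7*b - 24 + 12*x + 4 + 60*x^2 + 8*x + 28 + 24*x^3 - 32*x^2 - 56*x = b^2*(x + 2) + b*(-11*x^2 - 17*x + 10) + 24*x^3 + 28*x^2 - 36*x + 8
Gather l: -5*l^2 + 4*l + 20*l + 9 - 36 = -5*l^2 + 24*l - 27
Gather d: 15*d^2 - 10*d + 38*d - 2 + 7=15*d^2 + 28*d + 5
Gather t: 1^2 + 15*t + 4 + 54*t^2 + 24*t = 54*t^2 + 39*t + 5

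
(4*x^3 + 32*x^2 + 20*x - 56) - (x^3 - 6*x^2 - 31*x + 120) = 3*x^3 + 38*x^2 + 51*x - 176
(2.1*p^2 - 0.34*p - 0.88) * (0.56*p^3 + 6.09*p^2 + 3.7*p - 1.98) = 1.176*p^5 + 12.5986*p^4 + 5.2066*p^3 - 10.7752*p^2 - 2.5828*p + 1.7424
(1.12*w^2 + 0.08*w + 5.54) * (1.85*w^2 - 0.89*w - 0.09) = 2.072*w^4 - 0.8488*w^3 + 10.077*w^2 - 4.9378*w - 0.4986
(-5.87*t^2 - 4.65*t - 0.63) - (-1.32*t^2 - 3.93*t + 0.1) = -4.55*t^2 - 0.72*t - 0.73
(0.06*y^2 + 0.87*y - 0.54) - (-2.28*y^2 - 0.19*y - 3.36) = 2.34*y^2 + 1.06*y + 2.82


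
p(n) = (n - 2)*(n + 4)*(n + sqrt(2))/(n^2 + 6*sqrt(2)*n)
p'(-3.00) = -0.15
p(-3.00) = -0.48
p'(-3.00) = -0.15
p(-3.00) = -0.48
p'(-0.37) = 10.14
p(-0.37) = 2.99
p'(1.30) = 1.38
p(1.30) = -0.79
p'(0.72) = 3.11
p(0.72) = -1.95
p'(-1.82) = 0.52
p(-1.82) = -0.28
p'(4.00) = 0.83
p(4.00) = 1.73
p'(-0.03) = 1481.93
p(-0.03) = 43.98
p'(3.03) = 0.85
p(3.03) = 0.92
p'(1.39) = 1.29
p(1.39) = -0.67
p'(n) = (-2*n - 6*sqrt(2))*(n - 2)*(n + 4)*(n + sqrt(2))/(n^2 + 6*sqrt(2)*n)^2 + (n - 2)*(n + 4)/(n^2 + 6*sqrt(2)*n) + (n - 2)*(n + sqrt(2))/(n^2 + 6*sqrt(2)*n) + (n + 4)*(n + sqrt(2))/(n^2 + 6*sqrt(2)*n)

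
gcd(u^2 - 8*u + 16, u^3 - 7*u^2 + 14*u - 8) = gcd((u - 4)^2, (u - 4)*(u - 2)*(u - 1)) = u - 4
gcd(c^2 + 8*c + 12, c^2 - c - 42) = c + 6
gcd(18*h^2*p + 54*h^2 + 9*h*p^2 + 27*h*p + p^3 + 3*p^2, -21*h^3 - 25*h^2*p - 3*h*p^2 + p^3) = 3*h + p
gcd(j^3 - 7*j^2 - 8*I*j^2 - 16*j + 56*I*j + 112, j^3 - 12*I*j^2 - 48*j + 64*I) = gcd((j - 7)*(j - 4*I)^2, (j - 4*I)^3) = j^2 - 8*I*j - 16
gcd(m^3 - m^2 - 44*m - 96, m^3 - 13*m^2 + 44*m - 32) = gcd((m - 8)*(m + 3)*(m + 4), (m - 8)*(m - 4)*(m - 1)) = m - 8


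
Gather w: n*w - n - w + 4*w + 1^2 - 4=-n + w*(n + 3) - 3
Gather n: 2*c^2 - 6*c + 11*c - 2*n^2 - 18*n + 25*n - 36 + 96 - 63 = 2*c^2 + 5*c - 2*n^2 + 7*n - 3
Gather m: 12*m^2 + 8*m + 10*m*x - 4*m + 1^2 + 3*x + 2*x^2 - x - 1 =12*m^2 + m*(10*x + 4) + 2*x^2 + 2*x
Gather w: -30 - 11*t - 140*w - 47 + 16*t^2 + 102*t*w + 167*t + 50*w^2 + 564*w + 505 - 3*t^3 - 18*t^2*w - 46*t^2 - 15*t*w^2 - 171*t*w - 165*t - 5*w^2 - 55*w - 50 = -3*t^3 - 30*t^2 - 9*t + w^2*(45 - 15*t) + w*(-18*t^2 - 69*t + 369) + 378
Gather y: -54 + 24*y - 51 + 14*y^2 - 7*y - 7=14*y^2 + 17*y - 112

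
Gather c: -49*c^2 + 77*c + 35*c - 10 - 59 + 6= -49*c^2 + 112*c - 63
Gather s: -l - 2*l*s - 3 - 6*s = -l + s*(-2*l - 6) - 3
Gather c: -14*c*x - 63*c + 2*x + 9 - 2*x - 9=c*(-14*x - 63)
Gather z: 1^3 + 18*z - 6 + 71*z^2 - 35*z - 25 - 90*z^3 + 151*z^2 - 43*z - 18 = -90*z^3 + 222*z^2 - 60*z - 48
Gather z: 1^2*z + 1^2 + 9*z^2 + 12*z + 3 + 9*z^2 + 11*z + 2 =18*z^2 + 24*z + 6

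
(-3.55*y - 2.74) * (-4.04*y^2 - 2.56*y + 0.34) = 14.342*y^3 + 20.1576*y^2 + 5.8074*y - 0.9316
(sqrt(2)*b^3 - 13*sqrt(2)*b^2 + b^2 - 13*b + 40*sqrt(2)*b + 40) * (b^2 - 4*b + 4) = sqrt(2)*b^5 - 17*sqrt(2)*b^4 + b^4 - 17*b^3 + 96*sqrt(2)*b^3 - 212*sqrt(2)*b^2 + 96*b^2 - 212*b + 160*sqrt(2)*b + 160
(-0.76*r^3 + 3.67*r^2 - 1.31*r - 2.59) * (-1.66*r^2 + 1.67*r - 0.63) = 1.2616*r^5 - 7.3614*r^4 + 8.7823*r^3 - 0.200400000000001*r^2 - 3.5*r + 1.6317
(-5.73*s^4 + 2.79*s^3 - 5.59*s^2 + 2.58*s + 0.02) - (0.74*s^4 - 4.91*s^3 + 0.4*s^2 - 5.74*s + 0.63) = -6.47*s^4 + 7.7*s^3 - 5.99*s^2 + 8.32*s - 0.61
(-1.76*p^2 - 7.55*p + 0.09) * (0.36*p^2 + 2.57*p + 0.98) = -0.6336*p^4 - 7.2412*p^3 - 21.0959*p^2 - 7.1677*p + 0.0882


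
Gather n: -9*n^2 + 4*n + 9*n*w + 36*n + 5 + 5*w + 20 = -9*n^2 + n*(9*w + 40) + 5*w + 25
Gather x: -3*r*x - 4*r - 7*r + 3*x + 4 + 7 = -11*r + x*(3 - 3*r) + 11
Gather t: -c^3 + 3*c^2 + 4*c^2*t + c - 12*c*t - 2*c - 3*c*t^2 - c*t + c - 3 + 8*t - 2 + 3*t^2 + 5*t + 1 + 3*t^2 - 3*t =-c^3 + 3*c^2 + t^2*(6 - 3*c) + t*(4*c^2 - 13*c + 10) - 4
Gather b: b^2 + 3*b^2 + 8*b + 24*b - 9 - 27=4*b^2 + 32*b - 36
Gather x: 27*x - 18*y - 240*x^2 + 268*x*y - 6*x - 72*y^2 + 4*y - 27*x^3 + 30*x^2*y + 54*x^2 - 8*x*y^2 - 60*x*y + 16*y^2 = -27*x^3 + x^2*(30*y - 186) + x*(-8*y^2 + 208*y + 21) - 56*y^2 - 14*y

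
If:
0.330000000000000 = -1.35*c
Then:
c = -0.24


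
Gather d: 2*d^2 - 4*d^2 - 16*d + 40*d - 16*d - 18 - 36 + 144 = -2*d^2 + 8*d + 90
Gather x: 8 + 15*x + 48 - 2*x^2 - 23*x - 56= -2*x^2 - 8*x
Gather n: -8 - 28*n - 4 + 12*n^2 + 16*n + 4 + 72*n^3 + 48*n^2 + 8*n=72*n^3 + 60*n^2 - 4*n - 8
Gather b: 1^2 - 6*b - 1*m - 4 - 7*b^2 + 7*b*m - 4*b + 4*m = -7*b^2 + b*(7*m - 10) + 3*m - 3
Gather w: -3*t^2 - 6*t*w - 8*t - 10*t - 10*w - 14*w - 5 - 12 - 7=-3*t^2 - 18*t + w*(-6*t - 24) - 24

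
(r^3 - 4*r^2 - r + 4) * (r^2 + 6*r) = r^5 + 2*r^4 - 25*r^3 - 2*r^2 + 24*r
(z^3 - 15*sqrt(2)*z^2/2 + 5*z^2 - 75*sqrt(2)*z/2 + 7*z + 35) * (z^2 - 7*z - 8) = z^5 - 15*sqrt(2)*z^4/2 - 2*z^4 - 36*z^3 + 15*sqrt(2)*z^3 - 54*z^2 + 645*sqrt(2)*z^2/2 - 301*z + 300*sqrt(2)*z - 280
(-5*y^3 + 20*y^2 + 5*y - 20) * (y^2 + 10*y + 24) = -5*y^5 - 30*y^4 + 85*y^3 + 510*y^2 - 80*y - 480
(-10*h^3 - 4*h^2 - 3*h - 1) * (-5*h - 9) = 50*h^4 + 110*h^3 + 51*h^2 + 32*h + 9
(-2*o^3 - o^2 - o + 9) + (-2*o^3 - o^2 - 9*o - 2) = -4*o^3 - 2*o^2 - 10*o + 7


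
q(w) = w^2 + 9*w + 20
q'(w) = 2*w + 9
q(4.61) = 82.74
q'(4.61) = 18.22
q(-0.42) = 16.40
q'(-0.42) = 8.16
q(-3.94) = 0.06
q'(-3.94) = 1.12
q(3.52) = 64.07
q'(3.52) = 16.04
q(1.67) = 37.82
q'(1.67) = 12.34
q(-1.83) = 6.88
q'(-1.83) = 5.34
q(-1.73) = 7.42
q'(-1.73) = 5.54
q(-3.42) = 0.92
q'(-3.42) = 2.16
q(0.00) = 20.00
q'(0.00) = 9.00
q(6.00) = 110.00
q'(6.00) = 21.00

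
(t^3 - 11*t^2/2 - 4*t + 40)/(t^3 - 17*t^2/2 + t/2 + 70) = (t - 4)/(t - 7)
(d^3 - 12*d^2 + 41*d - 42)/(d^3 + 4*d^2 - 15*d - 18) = (d^2 - 9*d + 14)/(d^2 + 7*d + 6)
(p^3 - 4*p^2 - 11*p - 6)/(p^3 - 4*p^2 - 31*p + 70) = (p^3 - 4*p^2 - 11*p - 6)/(p^3 - 4*p^2 - 31*p + 70)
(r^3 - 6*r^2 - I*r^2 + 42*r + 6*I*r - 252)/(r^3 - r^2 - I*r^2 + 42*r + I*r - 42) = (r - 6)/(r - 1)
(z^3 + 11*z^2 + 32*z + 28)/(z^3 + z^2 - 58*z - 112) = (z + 2)/(z - 8)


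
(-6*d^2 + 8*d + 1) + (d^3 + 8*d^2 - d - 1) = d^3 + 2*d^2 + 7*d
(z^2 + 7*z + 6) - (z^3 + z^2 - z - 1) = -z^3 + 8*z + 7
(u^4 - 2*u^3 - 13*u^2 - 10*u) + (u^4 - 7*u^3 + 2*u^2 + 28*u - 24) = 2*u^4 - 9*u^3 - 11*u^2 + 18*u - 24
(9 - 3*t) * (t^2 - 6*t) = -3*t^3 + 27*t^2 - 54*t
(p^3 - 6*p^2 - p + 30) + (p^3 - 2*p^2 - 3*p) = 2*p^3 - 8*p^2 - 4*p + 30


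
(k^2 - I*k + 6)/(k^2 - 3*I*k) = (k + 2*I)/k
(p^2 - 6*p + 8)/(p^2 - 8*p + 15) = (p^2 - 6*p + 8)/(p^2 - 8*p + 15)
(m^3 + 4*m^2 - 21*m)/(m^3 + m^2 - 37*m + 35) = m*(m - 3)/(m^2 - 6*m + 5)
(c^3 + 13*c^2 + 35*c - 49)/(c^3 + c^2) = (c^3 + 13*c^2 + 35*c - 49)/(c^2*(c + 1))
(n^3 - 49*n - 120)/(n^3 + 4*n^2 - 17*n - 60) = (n - 8)/(n - 4)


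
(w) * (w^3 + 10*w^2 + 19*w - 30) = w^4 + 10*w^3 + 19*w^2 - 30*w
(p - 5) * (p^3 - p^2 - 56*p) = p^4 - 6*p^3 - 51*p^2 + 280*p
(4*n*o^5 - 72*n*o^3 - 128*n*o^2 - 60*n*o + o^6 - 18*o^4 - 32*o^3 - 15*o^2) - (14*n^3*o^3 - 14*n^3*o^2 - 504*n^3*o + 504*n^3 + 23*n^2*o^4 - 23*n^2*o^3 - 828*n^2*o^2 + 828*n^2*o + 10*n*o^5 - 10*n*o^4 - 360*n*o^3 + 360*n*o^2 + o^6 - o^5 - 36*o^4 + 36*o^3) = -14*n^3*o^3 + 14*n^3*o^2 + 504*n^3*o - 504*n^3 - 23*n^2*o^4 + 23*n^2*o^3 + 828*n^2*o^2 - 828*n^2*o - 6*n*o^5 + 10*n*o^4 + 288*n*o^3 - 488*n*o^2 - 60*n*o + o^5 + 18*o^4 - 68*o^3 - 15*o^2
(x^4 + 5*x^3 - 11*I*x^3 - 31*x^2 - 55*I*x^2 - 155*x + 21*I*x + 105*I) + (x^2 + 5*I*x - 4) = x^4 + 5*x^3 - 11*I*x^3 - 30*x^2 - 55*I*x^2 - 155*x + 26*I*x - 4 + 105*I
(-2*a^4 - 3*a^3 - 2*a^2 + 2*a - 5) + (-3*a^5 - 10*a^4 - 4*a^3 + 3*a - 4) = -3*a^5 - 12*a^4 - 7*a^3 - 2*a^2 + 5*a - 9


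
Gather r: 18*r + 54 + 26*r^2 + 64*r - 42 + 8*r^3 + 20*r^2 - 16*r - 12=8*r^3 + 46*r^2 + 66*r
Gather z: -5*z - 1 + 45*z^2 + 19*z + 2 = 45*z^2 + 14*z + 1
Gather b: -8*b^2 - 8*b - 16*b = -8*b^2 - 24*b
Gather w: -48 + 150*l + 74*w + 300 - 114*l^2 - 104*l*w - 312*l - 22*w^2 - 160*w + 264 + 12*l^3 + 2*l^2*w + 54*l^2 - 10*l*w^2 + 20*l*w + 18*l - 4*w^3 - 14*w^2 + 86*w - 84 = 12*l^3 - 60*l^2 - 144*l - 4*w^3 + w^2*(-10*l - 36) + w*(2*l^2 - 84*l) + 432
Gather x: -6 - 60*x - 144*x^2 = -144*x^2 - 60*x - 6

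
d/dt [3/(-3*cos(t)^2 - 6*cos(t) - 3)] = -2*sin(t)/(cos(t) + 1)^3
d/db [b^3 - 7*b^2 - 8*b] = 3*b^2 - 14*b - 8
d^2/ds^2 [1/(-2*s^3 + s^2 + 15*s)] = 2*(s*(6*s - 1)*(-2*s^2 + s + 15) + (-6*s^2 + 2*s + 15)^2)/(s^3*(-2*s^2 + s + 15)^3)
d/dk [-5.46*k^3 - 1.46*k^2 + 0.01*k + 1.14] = -16.38*k^2 - 2.92*k + 0.01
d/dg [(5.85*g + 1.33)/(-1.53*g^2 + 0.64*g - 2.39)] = (8.9505*g^2 + 4.0698*g - 14.8327)/(2.3409*g^4 - 1.9584*g^3 + 7.723*g^2 - 3.0592*g + 5.7121)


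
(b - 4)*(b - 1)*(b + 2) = b^3 - 3*b^2 - 6*b + 8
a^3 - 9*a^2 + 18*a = a*(a - 6)*(a - 3)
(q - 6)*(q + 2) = q^2 - 4*q - 12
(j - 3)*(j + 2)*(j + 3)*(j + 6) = j^4 + 8*j^3 + 3*j^2 - 72*j - 108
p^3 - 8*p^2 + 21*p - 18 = (p - 3)^2*(p - 2)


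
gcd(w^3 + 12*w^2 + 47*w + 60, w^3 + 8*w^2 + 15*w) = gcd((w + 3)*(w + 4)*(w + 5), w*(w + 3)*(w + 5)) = w^2 + 8*w + 15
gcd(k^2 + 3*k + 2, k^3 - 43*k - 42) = k + 1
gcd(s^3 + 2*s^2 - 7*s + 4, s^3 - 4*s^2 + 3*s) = s - 1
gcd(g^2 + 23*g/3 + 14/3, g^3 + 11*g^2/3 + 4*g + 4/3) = g + 2/3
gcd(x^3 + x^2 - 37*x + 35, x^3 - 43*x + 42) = x^2 + 6*x - 7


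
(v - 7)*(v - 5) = v^2 - 12*v + 35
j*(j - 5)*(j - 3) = j^3 - 8*j^2 + 15*j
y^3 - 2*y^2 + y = y*(y - 1)^2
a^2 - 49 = (a - 7)*(a + 7)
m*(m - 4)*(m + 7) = m^3 + 3*m^2 - 28*m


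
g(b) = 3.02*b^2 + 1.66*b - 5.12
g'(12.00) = 74.14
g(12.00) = 449.68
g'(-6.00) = -34.58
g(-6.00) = 93.64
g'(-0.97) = -4.20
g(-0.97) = -3.89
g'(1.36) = 9.87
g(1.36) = 2.72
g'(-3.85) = -21.59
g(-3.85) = 33.25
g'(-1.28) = -6.07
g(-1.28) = -2.30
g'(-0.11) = 1.00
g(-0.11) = -5.27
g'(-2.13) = -11.21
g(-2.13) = 5.05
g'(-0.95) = -4.08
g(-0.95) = -3.97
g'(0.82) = 6.61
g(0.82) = -1.73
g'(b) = 6.04*b + 1.66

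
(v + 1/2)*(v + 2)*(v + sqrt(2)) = v^3 + sqrt(2)*v^2 + 5*v^2/2 + v + 5*sqrt(2)*v/2 + sqrt(2)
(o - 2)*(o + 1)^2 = o^3 - 3*o - 2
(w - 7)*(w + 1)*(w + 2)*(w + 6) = w^4 + 2*w^3 - 43*w^2 - 128*w - 84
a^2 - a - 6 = (a - 3)*(a + 2)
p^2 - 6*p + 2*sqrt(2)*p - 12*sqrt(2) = (p - 6)*(p + 2*sqrt(2))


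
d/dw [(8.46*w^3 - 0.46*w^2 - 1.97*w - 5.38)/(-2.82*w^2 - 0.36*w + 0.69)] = (-23.8572*w^4 - 6.0912*w^3 + 12.1224*w^2 - 30.978*w - 3.2961)/(7.9524*w^4 + 2.0304*w^3 - 3.762*w^2 - 0.4968*w + 0.4761)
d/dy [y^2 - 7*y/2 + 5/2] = 2*y - 7/2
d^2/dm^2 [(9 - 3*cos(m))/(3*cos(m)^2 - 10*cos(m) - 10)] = 6*(-81*(1 - cos(2*m))^2*cos(m) + 78*(1 - cos(2*m))^2 + 2*cos(m) + 1508*cos(2*m) - 504*cos(3*m) + 18*cos(5*m) - 2724)/(20*cos(m) - 3*cos(2*m) + 17)^3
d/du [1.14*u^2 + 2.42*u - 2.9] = 2.28*u + 2.42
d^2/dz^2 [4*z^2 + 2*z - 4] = 8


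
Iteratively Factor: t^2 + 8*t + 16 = (t + 4)*(t + 4)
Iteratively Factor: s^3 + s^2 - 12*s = (s)*(s^2 + s - 12) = s*(s + 4)*(s - 3)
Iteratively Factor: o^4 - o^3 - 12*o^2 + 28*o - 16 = (o - 2)*(o^3 + o^2 - 10*o + 8) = (o - 2)*(o + 4)*(o^2 - 3*o + 2) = (o - 2)^2*(o + 4)*(o - 1)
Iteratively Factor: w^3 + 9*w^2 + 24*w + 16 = (w + 4)*(w^2 + 5*w + 4) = (w + 1)*(w + 4)*(w + 4)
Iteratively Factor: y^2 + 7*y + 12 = (y + 3)*(y + 4)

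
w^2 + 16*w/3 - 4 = (w - 2/3)*(w + 6)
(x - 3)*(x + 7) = x^2 + 4*x - 21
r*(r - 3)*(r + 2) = r^3 - r^2 - 6*r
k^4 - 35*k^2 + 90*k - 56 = (k - 4)*(k - 2)*(k - 1)*(k + 7)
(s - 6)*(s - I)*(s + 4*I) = s^3 - 6*s^2 + 3*I*s^2 + 4*s - 18*I*s - 24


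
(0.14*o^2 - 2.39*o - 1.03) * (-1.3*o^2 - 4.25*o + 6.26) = -0.182*o^4 + 2.512*o^3 + 12.3729*o^2 - 10.5839*o - 6.4478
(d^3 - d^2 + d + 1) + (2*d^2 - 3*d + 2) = d^3 + d^2 - 2*d + 3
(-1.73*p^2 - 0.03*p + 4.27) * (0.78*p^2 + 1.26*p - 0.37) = -1.3494*p^4 - 2.2032*p^3 + 3.9329*p^2 + 5.3913*p - 1.5799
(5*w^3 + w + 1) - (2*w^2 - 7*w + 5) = 5*w^3 - 2*w^2 + 8*w - 4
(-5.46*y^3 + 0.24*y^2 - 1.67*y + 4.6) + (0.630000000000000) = -5.46*y^3 + 0.24*y^2 - 1.67*y + 5.23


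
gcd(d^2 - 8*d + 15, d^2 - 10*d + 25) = d - 5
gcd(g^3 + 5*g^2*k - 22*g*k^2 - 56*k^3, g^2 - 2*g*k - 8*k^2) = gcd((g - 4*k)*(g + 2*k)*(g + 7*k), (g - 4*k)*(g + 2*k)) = g^2 - 2*g*k - 8*k^2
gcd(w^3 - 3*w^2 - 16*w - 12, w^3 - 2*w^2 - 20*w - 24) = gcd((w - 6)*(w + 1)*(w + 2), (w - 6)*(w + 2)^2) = w^2 - 4*w - 12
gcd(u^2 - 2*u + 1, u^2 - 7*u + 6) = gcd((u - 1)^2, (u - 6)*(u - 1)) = u - 1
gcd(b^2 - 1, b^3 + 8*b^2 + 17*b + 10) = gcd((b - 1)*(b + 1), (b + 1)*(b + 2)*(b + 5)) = b + 1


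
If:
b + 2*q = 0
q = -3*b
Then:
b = 0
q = 0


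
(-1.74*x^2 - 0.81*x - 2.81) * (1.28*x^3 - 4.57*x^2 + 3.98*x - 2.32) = -2.2272*x^5 + 6.915*x^4 - 6.8203*x^3 + 13.6547*x^2 - 9.3046*x + 6.5192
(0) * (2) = 0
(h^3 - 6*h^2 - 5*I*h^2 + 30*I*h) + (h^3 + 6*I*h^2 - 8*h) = 2*h^3 - 6*h^2 + I*h^2 - 8*h + 30*I*h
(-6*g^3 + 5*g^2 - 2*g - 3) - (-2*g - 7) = -6*g^3 + 5*g^2 + 4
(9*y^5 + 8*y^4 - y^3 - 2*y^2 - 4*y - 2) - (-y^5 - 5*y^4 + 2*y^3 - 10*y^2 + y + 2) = 10*y^5 + 13*y^4 - 3*y^3 + 8*y^2 - 5*y - 4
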